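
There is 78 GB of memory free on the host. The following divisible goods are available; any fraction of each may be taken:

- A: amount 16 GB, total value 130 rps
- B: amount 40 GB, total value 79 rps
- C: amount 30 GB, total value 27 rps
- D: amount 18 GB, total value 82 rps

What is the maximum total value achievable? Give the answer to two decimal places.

Take in order of value per unit:
- A (130/16 per unit): all 16 → value 130, running total 130.00
- D (82/18 per unit): all 18 → value 82, running total 212.00
- B (79/40 per unit): all 40 → value 79, running total 291.00
- C (27/30 per unit): 4 of 30 → value 4×27/30 = 3.6000, running total 294.60
Total 294.60.

294.60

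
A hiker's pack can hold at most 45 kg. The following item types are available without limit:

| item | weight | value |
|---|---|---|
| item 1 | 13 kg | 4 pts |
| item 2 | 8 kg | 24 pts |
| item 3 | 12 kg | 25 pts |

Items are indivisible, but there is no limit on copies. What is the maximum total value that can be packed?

121 pts

Best value-per-unit is item 2 at 24/8; filling with it alone gives 5×24 = 120.
Optimal mix: 4×item 2 + 1×item 3 → weight 44, value 121.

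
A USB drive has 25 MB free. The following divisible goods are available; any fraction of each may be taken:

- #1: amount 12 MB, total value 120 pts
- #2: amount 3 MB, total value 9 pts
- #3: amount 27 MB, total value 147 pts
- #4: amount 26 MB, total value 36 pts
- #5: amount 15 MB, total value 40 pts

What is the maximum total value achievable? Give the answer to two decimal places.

190.78

Take in order of value per unit:
- #1 (120/12 per unit): all 12 → value 120, running total 120.00
- #3 (147/27 per unit): 13 of 27 → value 13×147/27 = 70.7778, running total 190.78
Total 190.78.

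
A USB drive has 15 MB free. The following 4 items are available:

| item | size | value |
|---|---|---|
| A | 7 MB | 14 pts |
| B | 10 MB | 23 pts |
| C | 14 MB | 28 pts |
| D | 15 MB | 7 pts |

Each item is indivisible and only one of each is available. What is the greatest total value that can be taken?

28 pts

This is a 0/1 knapsack; check combinations near the capacity.
- C: size 14, value 28
- B: size 10, value 23
- A: size 7, value 14
- D: size 15, value 7
Best: 28 pts.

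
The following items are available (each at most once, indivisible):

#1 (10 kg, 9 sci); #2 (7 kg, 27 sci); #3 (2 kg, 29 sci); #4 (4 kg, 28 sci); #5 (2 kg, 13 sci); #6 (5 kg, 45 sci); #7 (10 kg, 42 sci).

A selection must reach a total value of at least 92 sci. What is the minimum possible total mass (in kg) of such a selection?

11

Subsets with value ≥ 92, sorted by total mass:
- #3+#4+#6: mass 11, value 102
- #3+#4+#5+#6: mass 13, value 115
- #2+#3+#6: mass 14, value 101
- #2+#3+#4+#5: mass 15, value 97
Minimum mass: 11 kg.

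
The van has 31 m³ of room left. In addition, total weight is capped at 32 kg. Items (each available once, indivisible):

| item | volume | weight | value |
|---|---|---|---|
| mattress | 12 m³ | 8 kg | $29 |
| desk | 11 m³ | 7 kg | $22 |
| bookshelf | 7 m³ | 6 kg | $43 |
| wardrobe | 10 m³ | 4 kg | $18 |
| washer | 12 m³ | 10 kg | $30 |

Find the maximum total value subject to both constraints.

$102

Feasible sets respecting both limits:
- mattress+bookshelf+washer: volume 31, weight 24, value 102
- desk+bookshelf+washer: volume 30, weight 23, value 95
- mattress+desk+bookshelf: volume 30, weight 21, value 94
- bookshelf+wardrobe+washer: volume 29, weight 20, value 91
Best: $102.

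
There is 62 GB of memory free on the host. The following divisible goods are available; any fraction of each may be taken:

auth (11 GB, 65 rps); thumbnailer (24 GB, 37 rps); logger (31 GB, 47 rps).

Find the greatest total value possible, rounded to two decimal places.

142.94

Take in order of value per unit:
- auth (65/11 per unit): all 11 → value 65, running total 65.00
- thumbnailer (37/24 per unit): all 24 → value 37, running total 102.00
- logger (47/31 per unit): 27 of 31 → value 27×47/31 = 40.9355, running total 142.94
Total 142.94.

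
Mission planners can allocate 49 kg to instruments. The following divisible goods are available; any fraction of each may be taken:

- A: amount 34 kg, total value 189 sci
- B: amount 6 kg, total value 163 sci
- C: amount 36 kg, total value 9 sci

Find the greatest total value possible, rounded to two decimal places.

Take in order of value per unit:
- B (163/6 per unit): all 6 → value 163, running total 163.00
- A (189/34 per unit): all 34 → value 189, running total 352.00
- C (9/36 per unit): 9 of 36 → value 9×9/36 = 2.2500, running total 354.25
Total 354.25.

354.25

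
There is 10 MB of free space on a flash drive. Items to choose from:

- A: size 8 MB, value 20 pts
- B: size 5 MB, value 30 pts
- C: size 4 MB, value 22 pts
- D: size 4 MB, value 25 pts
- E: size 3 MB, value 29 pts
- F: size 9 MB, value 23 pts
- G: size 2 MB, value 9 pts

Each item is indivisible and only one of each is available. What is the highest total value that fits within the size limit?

68 pts

This is a 0/1 knapsack; check combinations near the capacity.
- B+E+G: size 5+3+2=10, value 30+29+9=68
- D+E+G: size 4+3+2=9, value 25+29+9=63
- C+E+G: size 4+3+2=9, value 22+29+9=60
- B+E: size 5+3=8, value 30+29=59
- C+D+G: size 4+4+2=10, value 22+25+9=56
Best: 68 pts.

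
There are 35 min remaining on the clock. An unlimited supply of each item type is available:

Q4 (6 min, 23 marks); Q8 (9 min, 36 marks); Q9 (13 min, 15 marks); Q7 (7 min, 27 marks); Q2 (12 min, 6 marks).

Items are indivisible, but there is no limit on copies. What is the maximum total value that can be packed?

Best value-per-unit is Q8 at 36/9; filling with it alone gives 3×36 = 108.
Optimal mix: 2×Q4 + 1×Q8 + 2×Q7 → time 35, value 136.

136 marks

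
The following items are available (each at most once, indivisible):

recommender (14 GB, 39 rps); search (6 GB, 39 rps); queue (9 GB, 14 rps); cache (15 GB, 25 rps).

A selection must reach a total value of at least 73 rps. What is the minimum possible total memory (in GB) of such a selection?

Subsets with value ≥ 73, sorted by total memory:
- recommender+search: memory 20, value 78
- recommender+search+queue: memory 29, value 92
- search+queue+cache: memory 30, value 78
Minimum memory: 20 GB.

20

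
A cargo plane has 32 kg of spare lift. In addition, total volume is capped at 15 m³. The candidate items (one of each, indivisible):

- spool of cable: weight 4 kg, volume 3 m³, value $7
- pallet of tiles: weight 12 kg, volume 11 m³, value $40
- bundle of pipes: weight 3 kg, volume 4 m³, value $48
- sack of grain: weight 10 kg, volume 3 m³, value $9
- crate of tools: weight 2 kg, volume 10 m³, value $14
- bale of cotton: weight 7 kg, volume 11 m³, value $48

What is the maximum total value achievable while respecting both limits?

Feasible sets respecting both limits:
- bundle of pipes+bale of cotton: weight 10, volume 15, value 96
- pallet of tiles+bundle of pipes: weight 15, volume 15, value 88
- spool of cable+bundle of pipes+sack of grain: weight 17, volume 10, value 64
Best: $96.

$96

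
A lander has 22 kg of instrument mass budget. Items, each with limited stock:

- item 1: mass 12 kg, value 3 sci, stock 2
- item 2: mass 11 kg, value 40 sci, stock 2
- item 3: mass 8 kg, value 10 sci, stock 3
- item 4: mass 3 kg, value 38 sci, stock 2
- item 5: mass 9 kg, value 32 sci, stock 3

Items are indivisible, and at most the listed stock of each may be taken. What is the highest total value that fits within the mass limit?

116 sci

Top feasible selections:
- 1×item 2 + 2×item 4: mass 17, value 116
- 2×item 4 + 1×item 5: mass 15, value 108
- 1×item 4 + 2×item 5: mass 21, value 102
Best: 116 sci.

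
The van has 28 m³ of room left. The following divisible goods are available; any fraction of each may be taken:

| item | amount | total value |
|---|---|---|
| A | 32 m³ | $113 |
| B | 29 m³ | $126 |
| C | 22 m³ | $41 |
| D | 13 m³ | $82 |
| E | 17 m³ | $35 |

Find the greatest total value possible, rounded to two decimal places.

Take in order of value per unit:
- D (82/13 per unit): all 13 → value 82, running total 82.00
- B (126/29 per unit): 15 of 29 → value 15×126/29 = 65.1724, running total 147.17
Total 147.17.

147.17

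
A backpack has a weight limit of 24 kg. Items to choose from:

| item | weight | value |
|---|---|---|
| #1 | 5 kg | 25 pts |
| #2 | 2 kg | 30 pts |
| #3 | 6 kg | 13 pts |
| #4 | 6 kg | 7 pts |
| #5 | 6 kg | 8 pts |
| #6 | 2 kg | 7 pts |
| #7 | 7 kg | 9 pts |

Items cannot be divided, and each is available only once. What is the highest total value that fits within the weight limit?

Check high-value combinations within 24 kg:
- #1+#2+#3+#6+#7: weight 5+2+6+2+7=22, value 25+30+13+7+9=84
- #1+#2+#3+#5+#6: weight 5+2+6+6+2=21, value 25+30+13+8+7=83
- #1+#2+#3+#4+#6: weight 5+2+6+6+2=21, value 25+30+13+7+7=82
- #1+#2+#5+#6+#7: weight 5+2+6+2+7=22, value 25+30+8+7+9=79
- #1+#2+#4+#6+#7: weight 5+2+6+2+7=22, value 25+30+7+7+9=78
Best: 84 pts.

84 pts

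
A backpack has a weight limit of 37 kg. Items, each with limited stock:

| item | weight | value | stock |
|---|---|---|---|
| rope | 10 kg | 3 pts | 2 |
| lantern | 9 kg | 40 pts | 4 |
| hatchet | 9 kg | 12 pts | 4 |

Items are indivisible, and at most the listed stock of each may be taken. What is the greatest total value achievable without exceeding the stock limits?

160 pts

Top feasible selections:
- 4×lantern: weight 36, value 160
- 3×lantern + 1×hatchet: weight 36, value 132
- 1×rope + 3×lantern: weight 37, value 123
Best: 160 pts.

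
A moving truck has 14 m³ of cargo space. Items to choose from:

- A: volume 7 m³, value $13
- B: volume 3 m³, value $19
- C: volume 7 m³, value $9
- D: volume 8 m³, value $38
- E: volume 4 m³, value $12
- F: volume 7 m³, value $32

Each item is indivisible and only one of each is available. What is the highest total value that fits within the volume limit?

$63

Check high-value combinations within 14 m³:
- B+E+F: volume 3+4+7=14, value 19+12+32=63
- B+D: volume 3+8=11, value 19+38=57
- B+F: volume 3+7=10, value 19+32=51
- D+E: volume 8+4=12, value 38+12=50
Best: $63.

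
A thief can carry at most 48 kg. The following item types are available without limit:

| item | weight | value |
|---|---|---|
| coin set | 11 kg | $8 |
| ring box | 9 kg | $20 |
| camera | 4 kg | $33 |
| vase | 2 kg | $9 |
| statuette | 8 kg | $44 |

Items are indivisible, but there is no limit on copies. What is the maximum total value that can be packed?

$396

Best value-per-unit is camera at 33/4, and filling with it alone uses weight 12×4=48. No mix of the others beats 12×33 = 396.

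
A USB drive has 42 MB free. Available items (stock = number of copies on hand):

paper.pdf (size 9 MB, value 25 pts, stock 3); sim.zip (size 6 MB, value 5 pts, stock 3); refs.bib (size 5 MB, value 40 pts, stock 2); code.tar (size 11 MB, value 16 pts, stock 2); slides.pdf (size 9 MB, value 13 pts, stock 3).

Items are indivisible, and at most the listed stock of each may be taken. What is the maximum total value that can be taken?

155 pts

Top feasible selections:
- 3×paper.pdf + 2×refs.bib: size 37, value 155
- 2×paper.pdf + 2×refs.bib + 1×code.tar: size 39, value 146
Best: 155 pts.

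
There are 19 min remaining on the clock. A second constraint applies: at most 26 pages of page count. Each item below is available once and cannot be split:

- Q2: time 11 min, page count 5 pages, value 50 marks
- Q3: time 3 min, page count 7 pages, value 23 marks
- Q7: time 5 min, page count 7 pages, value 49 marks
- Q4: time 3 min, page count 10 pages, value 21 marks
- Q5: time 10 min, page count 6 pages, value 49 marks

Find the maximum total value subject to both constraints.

Feasible sets respecting both limits:
- Q2+Q3+Q7: time 19, page count 19, value 122
- Q3+Q7+Q5: time 18, page count 20, value 121
- Q2+Q7+Q4: time 19, page count 22, value 120
Best: 122 marks.

122 marks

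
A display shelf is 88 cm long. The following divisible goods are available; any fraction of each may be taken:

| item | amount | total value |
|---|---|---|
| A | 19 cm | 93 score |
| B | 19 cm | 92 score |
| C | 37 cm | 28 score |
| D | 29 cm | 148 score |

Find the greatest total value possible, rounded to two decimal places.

Take in order of value per unit:
- D (148/29 per unit): all 29 → value 148, running total 148.00
- A (93/19 per unit): all 19 → value 93, running total 241.00
- B (92/19 per unit): all 19 → value 92, running total 333.00
- C (28/37 per unit): 21 of 37 → value 21×28/37 = 15.8919, running total 348.89
Total 348.89.

348.89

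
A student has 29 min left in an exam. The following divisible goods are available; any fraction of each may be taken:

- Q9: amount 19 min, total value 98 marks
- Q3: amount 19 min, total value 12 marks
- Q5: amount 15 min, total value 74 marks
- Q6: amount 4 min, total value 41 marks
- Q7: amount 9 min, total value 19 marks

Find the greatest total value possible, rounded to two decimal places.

168.60

Take in order of value per unit:
- Q6 (41/4 per unit): all 4 → value 41, running total 41.00
- Q9 (98/19 per unit): all 19 → value 98, running total 139.00
- Q5 (74/15 per unit): 6 of 15 → value 6×74/15 = 29.6000, running total 168.60
Total 168.60.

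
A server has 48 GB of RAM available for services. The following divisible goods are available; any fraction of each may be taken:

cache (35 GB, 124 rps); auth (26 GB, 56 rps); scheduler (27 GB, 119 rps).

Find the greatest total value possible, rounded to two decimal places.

193.40

Take in order of value per unit:
- scheduler (119/27 per unit): all 27 → value 119, running total 119.00
- cache (124/35 per unit): 21 of 35 → value 21×124/35 = 74.4000, running total 193.40
Total 193.40.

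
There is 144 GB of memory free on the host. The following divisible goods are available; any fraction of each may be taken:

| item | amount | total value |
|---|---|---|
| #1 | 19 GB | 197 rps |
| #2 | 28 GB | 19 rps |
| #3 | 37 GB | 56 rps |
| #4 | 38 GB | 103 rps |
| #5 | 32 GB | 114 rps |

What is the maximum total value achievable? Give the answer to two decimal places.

482.21

Take in order of value per unit:
- #1 (197/19 per unit): all 19 → value 197, running total 197.00
- #5 (114/32 per unit): all 32 → value 114, running total 311.00
- #4 (103/38 per unit): all 38 → value 103, running total 414.00
- #3 (56/37 per unit): all 37 → value 56, running total 470.00
- #2 (19/28 per unit): 18 of 28 → value 18×19/28 = 12.2143, running total 482.21
Total 482.21.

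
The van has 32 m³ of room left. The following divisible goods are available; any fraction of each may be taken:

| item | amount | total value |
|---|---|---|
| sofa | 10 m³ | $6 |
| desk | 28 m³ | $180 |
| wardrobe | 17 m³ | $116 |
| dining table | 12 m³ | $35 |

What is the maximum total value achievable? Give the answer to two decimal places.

Take in order of value per unit:
- wardrobe (116/17 per unit): all 17 → value 116, running total 116.00
- desk (180/28 per unit): 15 of 28 → value 15×180/28 = 96.4286, running total 212.43
Total 212.43.

212.43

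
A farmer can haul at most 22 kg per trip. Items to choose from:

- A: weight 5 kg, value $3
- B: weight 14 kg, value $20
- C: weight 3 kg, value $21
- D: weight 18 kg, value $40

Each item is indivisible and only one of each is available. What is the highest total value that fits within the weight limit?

$61

Check high-value combinations within 22 kg:
- C+D: weight 3+18=21, value 21+40=61
- A+B+C: weight 5+14+3=22, value 3+20+21=44
- B+C: weight 14+3=17, value 20+21=41
- D: weight 18, value 40
Best: $61.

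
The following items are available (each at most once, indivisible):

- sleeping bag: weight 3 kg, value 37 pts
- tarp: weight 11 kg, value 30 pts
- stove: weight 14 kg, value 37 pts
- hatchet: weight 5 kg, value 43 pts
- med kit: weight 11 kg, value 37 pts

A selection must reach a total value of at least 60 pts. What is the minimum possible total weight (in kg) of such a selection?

8

Subsets with value ≥ 60, sorted by total weight:
- sleeping bag+hatchet: weight 8, value 80
- sleeping bag+med kit: weight 14, value 74
- sleeping bag+tarp: weight 14, value 67
Minimum weight: 8 kg.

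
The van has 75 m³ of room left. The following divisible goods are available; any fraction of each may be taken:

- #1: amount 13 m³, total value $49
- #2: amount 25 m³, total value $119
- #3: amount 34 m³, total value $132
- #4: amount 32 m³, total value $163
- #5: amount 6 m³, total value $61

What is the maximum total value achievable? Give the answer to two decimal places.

389.59

Take in order of value per unit:
- #5 (61/6 per unit): all 6 → value 61, running total 61.00
- #4 (163/32 per unit): all 32 → value 163, running total 224.00
- #2 (119/25 per unit): all 25 → value 119, running total 343.00
- #3 (132/34 per unit): 12 of 34 → value 12×132/34 = 46.5882, running total 389.59
Total 389.59.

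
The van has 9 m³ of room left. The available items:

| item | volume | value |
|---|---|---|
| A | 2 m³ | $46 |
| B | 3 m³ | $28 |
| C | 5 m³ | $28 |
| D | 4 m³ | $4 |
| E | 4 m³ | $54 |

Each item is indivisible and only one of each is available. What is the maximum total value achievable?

$128

This is a 0/1 knapsack; check combinations near the capacity.
- A+B+E: volume 2+3+4=9, value 46+28+54=128
- A+E: volume 2+4=6, value 46+54=100
- B+E: volume 3+4=7, value 28+54=82
Best: $128.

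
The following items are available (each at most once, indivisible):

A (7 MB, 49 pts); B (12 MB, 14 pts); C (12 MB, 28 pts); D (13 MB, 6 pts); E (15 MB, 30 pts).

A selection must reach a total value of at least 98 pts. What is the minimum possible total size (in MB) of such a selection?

Subsets with value ≥ 98, sorted by total size:
- A+C+E: size 34, value 107
- A+B+C+E: size 46, value 121
- A+C+D+E: size 47, value 113
Minimum size: 34 MB.

34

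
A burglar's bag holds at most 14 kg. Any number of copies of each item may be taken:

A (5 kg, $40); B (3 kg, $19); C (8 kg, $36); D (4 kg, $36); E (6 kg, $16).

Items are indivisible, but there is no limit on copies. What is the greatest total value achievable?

$116

Best value-per-unit is D at 36/4; filling with it alone gives 3×36 = 108.
Optimal mix: 2×A + 1×D → weight 14, value 116.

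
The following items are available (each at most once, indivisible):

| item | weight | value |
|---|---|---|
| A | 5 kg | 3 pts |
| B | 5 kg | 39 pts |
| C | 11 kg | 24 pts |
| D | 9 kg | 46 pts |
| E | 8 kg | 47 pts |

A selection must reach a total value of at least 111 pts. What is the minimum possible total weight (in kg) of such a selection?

22

Subsets with value ≥ 111, sorted by total weight:
- B+D+E: weight 22, value 132
- A+B+D+E: weight 27, value 135
Minimum weight: 22 kg.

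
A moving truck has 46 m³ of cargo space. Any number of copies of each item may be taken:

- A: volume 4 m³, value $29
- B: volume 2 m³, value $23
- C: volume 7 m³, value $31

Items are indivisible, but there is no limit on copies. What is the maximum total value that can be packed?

$529

Best value-per-unit is B at 23/2, and filling with it alone uses volume 23×2=46. No mix of the others beats 23×23 = 529.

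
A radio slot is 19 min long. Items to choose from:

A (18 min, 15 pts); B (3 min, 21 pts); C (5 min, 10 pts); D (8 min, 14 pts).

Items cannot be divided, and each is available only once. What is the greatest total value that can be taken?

45 pts

Check high-value combinations within 19 min:
- B+C+D: duration 3+5+8=16, value 21+10+14=45
- B+D: duration 3+8=11, value 21+14=35
- B+C: duration 3+5=8, value 21+10=31
Best: 45 pts.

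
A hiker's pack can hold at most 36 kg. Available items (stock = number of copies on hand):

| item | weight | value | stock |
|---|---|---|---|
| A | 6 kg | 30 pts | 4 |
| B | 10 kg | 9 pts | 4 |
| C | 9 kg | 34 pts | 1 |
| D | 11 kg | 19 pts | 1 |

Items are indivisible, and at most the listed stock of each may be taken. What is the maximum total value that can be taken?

Best selections within weight 36 and stock limits:
- 4×A + 1×C: weight 33, value 154
- 4×A + 1×D: weight 35, value 139
Best: 154 pts.

154 pts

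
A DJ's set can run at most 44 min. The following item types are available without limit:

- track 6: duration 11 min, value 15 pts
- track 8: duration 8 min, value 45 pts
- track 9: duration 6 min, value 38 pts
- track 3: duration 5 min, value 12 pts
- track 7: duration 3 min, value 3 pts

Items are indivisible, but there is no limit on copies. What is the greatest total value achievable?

273 pts

Best value-per-unit is track 9 at 38/6; filling with it alone gives 7×38 = 266.
Optimal mix: 1×track 8 + 6×track 9 → duration 44, value 273.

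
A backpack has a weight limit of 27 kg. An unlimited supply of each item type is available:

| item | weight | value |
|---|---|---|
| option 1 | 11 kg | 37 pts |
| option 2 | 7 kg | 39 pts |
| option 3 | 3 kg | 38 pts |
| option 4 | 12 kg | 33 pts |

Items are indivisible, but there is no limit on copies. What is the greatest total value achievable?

Best value-per-unit is option 3 at 38/3, and filling with it alone uses weight 9×3=27. No mix of the others beats 9×38 = 342.

342 pts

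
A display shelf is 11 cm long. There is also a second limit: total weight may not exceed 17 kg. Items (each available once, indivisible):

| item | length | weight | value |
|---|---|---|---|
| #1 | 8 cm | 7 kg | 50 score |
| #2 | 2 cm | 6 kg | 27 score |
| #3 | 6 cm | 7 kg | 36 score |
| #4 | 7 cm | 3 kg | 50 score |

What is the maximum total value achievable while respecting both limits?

77 score

Feasible sets respecting both limits:
- #1+#2: length 10, weight 13, value 77
- #2+#4: length 9, weight 9, value 77
- #2+#3: length 8, weight 13, value 63
Best: 77 score.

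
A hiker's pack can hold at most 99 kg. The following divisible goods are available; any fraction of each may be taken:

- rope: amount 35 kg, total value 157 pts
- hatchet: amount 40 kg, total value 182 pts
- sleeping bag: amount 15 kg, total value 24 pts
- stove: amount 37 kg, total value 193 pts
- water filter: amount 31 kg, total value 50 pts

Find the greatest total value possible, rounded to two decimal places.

473.69

Take in order of value per unit:
- stove (193/37 per unit): all 37 → value 193, running total 193.00
- hatchet (182/40 per unit): all 40 → value 182, running total 375.00
- rope (157/35 per unit): 22 of 35 → value 22×157/35 = 98.6857, running total 473.69
Total 473.69.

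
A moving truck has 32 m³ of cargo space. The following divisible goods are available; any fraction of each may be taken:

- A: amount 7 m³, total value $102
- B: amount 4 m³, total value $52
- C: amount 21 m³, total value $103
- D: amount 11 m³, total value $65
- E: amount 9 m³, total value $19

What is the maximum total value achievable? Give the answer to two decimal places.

Take in order of value per unit:
- A (102/7 per unit): all 7 → value 102, running total 102.00
- B (52/4 per unit): all 4 → value 52, running total 154.00
- D (65/11 per unit): all 11 → value 65, running total 219.00
- C (103/21 per unit): 10 of 21 → value 10×103/21 = 49.0476, running total 268.05
Total 268.05.

268.05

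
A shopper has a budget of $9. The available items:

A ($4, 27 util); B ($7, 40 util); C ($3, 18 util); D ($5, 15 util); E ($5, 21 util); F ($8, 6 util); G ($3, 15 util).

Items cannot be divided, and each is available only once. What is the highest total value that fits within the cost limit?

48 util

Check high-value combinations within $9:
- A+E: cost 4+5=9, value 27+21=48
- A+C: cost 4+3=7, value 27+18=45
- A+G: cost 4+3=7, value 27+15=42
- A+D: cost 4+5=9, value 27+15=42
Best: 48 util.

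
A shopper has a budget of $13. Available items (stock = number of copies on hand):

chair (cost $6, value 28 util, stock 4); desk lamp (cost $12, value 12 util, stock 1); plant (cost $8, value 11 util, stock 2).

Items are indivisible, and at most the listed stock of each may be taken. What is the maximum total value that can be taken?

Best selections within cost 13 and stock limits:
- 2×chair: cost 12, value 56
- 1×chair: cost 6, value 28
- 1×desk lamp: cost 12, value 12
Best: 56 util.

56 util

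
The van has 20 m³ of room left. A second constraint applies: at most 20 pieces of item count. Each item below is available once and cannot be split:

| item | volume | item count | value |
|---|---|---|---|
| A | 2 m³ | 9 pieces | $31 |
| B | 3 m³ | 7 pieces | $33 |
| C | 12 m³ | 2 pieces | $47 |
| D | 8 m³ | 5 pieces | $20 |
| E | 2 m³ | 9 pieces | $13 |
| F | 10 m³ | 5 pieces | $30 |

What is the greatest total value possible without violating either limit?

Feasible sets respecting both limits:
- A+B+C: volume 17, item count 18, value 111
- B+C+E: volume 17, item count 18, value 93
- A+C+E: volume 16, item count 20, value 91
Best: $111.

$111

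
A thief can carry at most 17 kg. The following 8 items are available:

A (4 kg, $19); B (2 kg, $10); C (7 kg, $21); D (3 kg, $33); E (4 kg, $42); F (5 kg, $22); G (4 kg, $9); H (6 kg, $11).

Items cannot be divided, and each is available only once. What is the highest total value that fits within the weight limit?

Check high-value combinations within 17 kg:
- A+D+E+F: weight 4+3+4+5=16, value 19+33+42+22=116
- A+B+D+E+G: weight 4+2+3+4+4=17, value 19+10+33+42+9=113
- B+D+E+F: weight 2+3+4+5=14, value 10+33+42+22=107
- B+C+D+E: weight 2+7+3+4=16, value 10+21+33+42=106
- D+E+F+G: weight 3+4+5+4=16, value 33+42+22+9=106
Best: $116.

$116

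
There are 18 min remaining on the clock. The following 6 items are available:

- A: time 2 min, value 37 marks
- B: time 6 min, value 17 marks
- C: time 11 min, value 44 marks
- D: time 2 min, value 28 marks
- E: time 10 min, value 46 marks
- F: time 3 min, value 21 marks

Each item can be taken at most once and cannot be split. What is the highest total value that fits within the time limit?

132 marks

Check high-value combinations within 18 min:
- A+D+E+F: time 2+2+10+3=17, value 37+28+46+21=132
- A+C+D+F: time 2+11+2+3=18, value 37+44+28+21=130
- A+D+E: time 2+2+10=14, value 37+28+46=111
Best: 132 marks.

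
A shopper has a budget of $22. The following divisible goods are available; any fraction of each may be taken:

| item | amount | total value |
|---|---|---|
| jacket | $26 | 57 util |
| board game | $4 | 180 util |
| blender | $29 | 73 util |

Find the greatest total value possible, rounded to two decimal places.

225.31

Take in order of value per unit:
- board game (180/4 per unit): all 4 → value 180, running total 180.00
- blender (73/29 per unit): 18 of 29 → value 18×73/29 = 45.3103, running total 225.31
Total 225.31.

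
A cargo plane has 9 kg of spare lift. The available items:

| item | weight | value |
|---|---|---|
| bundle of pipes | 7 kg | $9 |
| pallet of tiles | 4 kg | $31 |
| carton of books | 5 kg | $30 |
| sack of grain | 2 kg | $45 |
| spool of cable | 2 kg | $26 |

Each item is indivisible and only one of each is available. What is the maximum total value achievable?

This is a 0/1 knapsack; check combinations near the capacity.
- pallet of tiles+sack of grain+spool of cable: weight 4+2+2=8, value 31+45+26=102
- carton of books+sack of grain+spool of cable: weight 5+2+2=9, value 30+45+26=101
- pallet of tiles+sack of grain: weight 4+2=6, value 31+45=76
Best: $102.

$102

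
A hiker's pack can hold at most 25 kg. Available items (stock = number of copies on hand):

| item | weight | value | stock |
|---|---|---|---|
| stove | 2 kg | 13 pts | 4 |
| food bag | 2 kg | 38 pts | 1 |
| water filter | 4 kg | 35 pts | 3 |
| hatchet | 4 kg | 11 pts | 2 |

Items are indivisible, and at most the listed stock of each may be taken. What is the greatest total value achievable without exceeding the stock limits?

Top feasible selections:
- 4×stove + 1×food bag + 3×water filter: weight 22, value 195
- 3×stove + 1×food bag + 3×water filter + 1×hatchet: weight 24, value 193
- 3×stove + 1×food bag + 3×water filter: weight 20, value 182
- 2×stove + 1×food bag + 3×water filter + 1×hatchet: weight 22, value 180
Best: 195 pts.

195 pts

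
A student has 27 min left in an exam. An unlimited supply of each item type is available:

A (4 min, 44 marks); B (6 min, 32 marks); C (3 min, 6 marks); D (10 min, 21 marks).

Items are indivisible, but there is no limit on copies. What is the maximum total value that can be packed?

Best value-per-unit is A at 44/4; filling with it alone gives 6×44 = 264.
Optimal mix: 6×A + 1×C → time 27, value 270.

270 marks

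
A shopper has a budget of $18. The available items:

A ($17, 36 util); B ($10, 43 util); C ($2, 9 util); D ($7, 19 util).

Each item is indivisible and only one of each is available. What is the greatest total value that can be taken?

Check high-value combinations within $18:
- B+D: cost 10+7=17, value 43+19=62
- B+C: cost 10+2=12, value 43+9=52
- B: cost 10, value 43
- A: cost 17, value 36
Best: 62 util.

62 util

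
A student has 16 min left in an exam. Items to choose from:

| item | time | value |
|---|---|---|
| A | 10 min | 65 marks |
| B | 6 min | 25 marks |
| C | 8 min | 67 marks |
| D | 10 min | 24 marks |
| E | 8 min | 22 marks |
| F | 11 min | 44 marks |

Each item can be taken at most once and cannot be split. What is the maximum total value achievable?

Check high-value combinations within 16 min:
- B+C: time 6+8=14, value 25+67=92
- A+B: time 10+6=16, value 65+25=90
- C+E: time 8+8=16, value 67+22=89
- C: time 8, value 67
Best: 92 marks.

92 marks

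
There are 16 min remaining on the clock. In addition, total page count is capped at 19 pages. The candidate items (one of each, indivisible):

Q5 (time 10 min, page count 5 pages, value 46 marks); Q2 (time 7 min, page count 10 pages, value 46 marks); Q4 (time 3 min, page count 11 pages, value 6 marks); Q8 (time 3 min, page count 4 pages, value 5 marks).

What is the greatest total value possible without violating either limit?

52 marks

Feasible sets respecting both limits:
- Q5+Q4: time 13, page count 16, value 52
- Q5+Q8: time 13, page count 9, value 51
- Q2+Q8: time 10, page count 14, value 51
Best: 52 marks.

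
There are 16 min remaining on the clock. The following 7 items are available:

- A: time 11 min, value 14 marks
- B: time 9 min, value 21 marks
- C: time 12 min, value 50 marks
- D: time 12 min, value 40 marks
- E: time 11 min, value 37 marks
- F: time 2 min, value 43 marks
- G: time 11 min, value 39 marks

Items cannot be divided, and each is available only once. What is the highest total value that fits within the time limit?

93 marks

Check high-value combinations within 16 min:
- C+F: time 12+2=14, value 50+43=93
- D+F: time 12+2=14, value 40+43=83
- F+G: time 2+11=13, value 43+39=82
- E+F: time 11+2=13, value 37+43=80
- B+F: time 9+2=11, value 21+43=64
Best: 93 marks.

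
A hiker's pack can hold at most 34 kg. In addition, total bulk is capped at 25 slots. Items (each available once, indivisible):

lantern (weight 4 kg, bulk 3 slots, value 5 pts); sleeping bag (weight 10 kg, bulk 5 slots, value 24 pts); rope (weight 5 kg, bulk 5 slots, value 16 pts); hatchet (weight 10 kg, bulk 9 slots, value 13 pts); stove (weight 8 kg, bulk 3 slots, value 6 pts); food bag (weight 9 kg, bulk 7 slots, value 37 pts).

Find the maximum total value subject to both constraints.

Feasible sets respecting both limits:
- sleeping bag+rope+stove+food bag: weight 32, bulk 20, value 83
- lantern+sleeping bag+rope+food bag: weight 28, bulk 20, value 82
- lantern+sleeping bag+hatchet+food bag: weight 33, bulk 24, value 79
Best: 83 pts.

83 pts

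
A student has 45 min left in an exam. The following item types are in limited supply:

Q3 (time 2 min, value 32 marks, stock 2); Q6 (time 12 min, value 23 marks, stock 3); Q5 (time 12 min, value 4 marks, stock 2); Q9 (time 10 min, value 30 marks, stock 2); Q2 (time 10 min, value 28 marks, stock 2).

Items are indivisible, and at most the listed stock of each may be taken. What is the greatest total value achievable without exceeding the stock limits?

180 marks

Best selections within time 45 and stock limits:
- 2×Q3 + 2×Q9 + 2×Q2: time 44, value 180
- 2×Q3 + 2×Q9 + 1×Q2: time 34, value 152
Best: 180 marks.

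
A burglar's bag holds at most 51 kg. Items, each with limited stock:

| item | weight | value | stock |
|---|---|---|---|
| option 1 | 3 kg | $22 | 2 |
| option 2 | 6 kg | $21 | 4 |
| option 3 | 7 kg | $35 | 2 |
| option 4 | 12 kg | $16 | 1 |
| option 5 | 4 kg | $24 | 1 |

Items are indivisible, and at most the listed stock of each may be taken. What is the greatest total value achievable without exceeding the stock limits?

$222

Best selections within weight 51 and stock limits:
- 2×option 1 + 4×option 2 + 2×option 3 + 1×option 5: weight 48, value 222
- 2×option 1 + 3×option 2 + 2×option 3 + 1×option 5: weight 42, value 201
- 1×option 1 + 4×option 2 + 2×option 3 + 1×option 5: weight 45, value 200
Best: $222.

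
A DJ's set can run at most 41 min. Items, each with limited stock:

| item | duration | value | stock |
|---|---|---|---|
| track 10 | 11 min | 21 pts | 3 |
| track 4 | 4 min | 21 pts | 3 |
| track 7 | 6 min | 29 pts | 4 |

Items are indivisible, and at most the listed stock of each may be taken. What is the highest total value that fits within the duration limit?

179 pts

Top feasible selections:
- 3×track 4 + 4×track 7: duration 36, value 179
- 1×track 10 + 3×track 4 + 3×track 7: duration 41, value 171
Best: 179 pts.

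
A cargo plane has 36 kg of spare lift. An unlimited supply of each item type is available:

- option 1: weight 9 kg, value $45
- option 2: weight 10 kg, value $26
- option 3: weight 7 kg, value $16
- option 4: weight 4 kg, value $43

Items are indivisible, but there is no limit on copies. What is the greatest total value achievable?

$387

Best value-per-unit is option 4 at 43/4, and filling with it alone uses weight 9×4=36. No mix of the others beats 9×43 = 387.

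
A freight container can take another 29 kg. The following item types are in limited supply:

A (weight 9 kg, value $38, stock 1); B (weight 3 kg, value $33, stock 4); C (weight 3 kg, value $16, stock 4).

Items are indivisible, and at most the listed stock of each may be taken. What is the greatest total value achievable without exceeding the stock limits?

$202

Best selections within weight 29 and stock limits:
- 1×A + 4×B + 2×C: weight 27, value 202
- 4×B + 4×C: weight 24, value 196
- 1×A + 4×B + 1×C: weight 24, value 186
- 1×A + 3×B + 3×C: weight 27, value 185
Best: $202.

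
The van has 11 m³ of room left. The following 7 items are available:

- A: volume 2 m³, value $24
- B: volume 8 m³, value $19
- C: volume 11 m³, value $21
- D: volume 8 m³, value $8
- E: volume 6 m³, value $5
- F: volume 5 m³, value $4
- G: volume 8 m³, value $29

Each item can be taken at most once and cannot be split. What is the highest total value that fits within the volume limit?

$53

This is a 0/1 knapsack; check combinations near the capacity.
- A+G: volume 2+8=10, value 24+29=53
- A+B: volume 2+8=10, value 24+19=43
- A+D: volume 2+8=10, value 24+8=32
- A+E: volume 2+6=8, value 24+5=29
- G: volume 8, value 29
Best: $53.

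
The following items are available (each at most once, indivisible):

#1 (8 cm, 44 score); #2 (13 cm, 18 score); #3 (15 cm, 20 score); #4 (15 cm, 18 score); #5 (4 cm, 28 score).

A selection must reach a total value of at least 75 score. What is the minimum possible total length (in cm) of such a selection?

Subsets with value ≥ 75, sorted by total length:
- #1+#2+#5: length 25, value 90
- #1+#3+#5: length 27, value 92
Minimum length: 25 cm.

25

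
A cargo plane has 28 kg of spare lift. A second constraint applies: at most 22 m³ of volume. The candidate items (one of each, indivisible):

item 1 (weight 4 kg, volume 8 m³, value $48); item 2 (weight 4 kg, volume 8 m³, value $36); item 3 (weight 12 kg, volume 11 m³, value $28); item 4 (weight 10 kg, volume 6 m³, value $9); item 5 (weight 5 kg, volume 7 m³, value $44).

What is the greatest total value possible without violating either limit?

$101

Feasible sets respecting both limits:
- item 1+item 4+item 5: weight 19, volume 21, value 101
- item 1+item 2+item 4: weight 18, volume 22, value 93
- item 1+item 5: weight 9, volume 15, value 92
- item 2+item 4+item 5: weight 19, volume 21, value 89
Best: $101.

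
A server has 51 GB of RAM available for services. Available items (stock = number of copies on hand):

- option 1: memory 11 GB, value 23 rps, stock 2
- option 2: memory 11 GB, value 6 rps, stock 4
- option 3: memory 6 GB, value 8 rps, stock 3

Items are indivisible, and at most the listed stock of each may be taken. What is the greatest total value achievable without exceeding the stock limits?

76 rps

Best selections within memory 51 and stock limits:
- 2×option 1 + 1×option 2 + 3×option 3: memory 51, value 76
- 2×option 1 + 3×option 3: memory 40, value 70
Best: 76 rps.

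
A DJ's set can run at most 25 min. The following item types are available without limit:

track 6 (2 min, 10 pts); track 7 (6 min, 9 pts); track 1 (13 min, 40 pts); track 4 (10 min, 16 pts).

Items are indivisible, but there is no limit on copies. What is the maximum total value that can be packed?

120 pts

Best value-per-unit is track 6 at 10/2, and filling with it alone uses duration 12×2=24. No mix of the others beats 12×10 = 120.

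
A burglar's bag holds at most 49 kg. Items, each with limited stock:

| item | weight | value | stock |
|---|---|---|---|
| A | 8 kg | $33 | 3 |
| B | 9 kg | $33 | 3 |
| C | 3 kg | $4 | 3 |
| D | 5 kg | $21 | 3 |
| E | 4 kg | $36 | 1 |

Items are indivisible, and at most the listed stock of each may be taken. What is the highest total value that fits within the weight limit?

$210

Best selections within weight 49 and stock limits:
- 3×A + 1×B + 2×D + 1×E: weight 47, value 210
- 2×A + 2×B + 2×D + 1×E: weight 48, value 210
- 1×A + 3×B + 2×D + 1×E: weight 49, value 210
Best: $210.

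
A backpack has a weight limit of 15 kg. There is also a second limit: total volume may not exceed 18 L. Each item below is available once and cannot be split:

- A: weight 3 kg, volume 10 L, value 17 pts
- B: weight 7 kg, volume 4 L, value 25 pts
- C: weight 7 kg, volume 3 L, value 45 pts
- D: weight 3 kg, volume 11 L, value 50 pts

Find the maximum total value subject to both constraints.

Feasible sets respecting both limits:
- C+D: weight 10, volume 14, value 95
- B+D: weight 10, volume 15, value 75
- B+C: weight 14, volume 7, value 70
- A+C: weight 10, volume 13, value 62
Best: 95 pts.

95 pts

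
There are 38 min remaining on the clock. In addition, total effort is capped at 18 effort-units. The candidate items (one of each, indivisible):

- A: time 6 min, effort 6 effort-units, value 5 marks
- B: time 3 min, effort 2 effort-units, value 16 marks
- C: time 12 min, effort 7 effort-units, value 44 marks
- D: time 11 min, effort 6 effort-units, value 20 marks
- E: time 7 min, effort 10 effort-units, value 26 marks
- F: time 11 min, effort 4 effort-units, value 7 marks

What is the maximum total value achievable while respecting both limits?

80 marks

Feasible sets respecting both limits:
- B+C+D: time 26, effort 15, value 80
- C+D+F: time 34, effort 17, value 71
- C+E: time 19, effort 17, value 70
Best: 80 marks.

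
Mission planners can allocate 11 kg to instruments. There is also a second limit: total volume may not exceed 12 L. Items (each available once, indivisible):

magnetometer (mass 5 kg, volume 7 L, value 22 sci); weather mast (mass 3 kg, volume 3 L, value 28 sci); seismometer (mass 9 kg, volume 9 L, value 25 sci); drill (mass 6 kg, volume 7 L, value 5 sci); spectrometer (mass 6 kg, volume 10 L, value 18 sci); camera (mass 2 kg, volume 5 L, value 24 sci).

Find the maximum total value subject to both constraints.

Feasible sets respecting both limits:
- weather mast+camera: mass 5, volume 8, value 52
- magnetometer+weather mast: mass 8, volume 10, value 50
- magnetometer+camera: mass 7, volume 12, value 46
- weather mast+drill: mass 9, volume 10, value 33
Best: 52 sci.

52 sci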